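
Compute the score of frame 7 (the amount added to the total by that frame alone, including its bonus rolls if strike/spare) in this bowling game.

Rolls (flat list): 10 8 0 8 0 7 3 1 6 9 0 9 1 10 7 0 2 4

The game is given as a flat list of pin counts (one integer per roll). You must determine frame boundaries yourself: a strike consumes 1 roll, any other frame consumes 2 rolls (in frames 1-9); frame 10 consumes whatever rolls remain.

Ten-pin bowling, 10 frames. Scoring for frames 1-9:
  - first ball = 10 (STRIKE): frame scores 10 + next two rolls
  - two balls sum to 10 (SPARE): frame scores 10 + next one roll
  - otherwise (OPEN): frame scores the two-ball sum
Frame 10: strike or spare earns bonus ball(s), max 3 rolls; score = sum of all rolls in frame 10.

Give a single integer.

Answer: 20

Derivation:
Frame 1: STRIKE. 10 + next two rolls (8+0) = 18. Cumulative: 18
Frame 2: OPEN (8+0=8). Cumulative: 26
Frame 3: OPEN (8+0=8). Cumulative: 34
Frame 4: SPARE (7+3=10). 10 + next roll (1) = 11. Cumulative: 45
Frame 5: OPEN (1+6=7). Cumulative: 52
Frame 6: OPEN (9+0=9). Cumulative: 61
Frame 7: SPARE (9+1=10). 10 + next roll (10) = 20. Cumulative: 81
Frame 8: STRIKE. 10 + next two rolls (7+0) = 17. Cumulative: 98
Frame 9: OPEN (7+0=7). Cumulative: 105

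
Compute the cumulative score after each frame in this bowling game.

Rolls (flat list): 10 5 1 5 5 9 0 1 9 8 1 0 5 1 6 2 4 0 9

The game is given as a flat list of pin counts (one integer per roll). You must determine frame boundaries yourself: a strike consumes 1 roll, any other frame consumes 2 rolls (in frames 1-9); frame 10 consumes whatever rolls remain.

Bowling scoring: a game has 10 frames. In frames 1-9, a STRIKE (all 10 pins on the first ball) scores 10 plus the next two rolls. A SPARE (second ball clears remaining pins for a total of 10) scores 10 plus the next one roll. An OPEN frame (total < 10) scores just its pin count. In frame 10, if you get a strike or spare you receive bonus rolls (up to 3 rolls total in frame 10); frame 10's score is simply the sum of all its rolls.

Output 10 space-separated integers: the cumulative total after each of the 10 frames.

Frame 1: STRIKE. 10 + next two rolls (5+1) = 16. Cumulative: 16
Frame 2: OPEN (5+1=6). Cumulative: 22
Frame 3: SPARE (5+5=10). 10 + next roll (9) = 19. Cumulative: 41
Frame 4: OPEN (9+0=9). Cumulative: 50
Frame 5: SPARE (1+9=10). 10 + next roll (8) = 18. Cumulative: 68
Frame 6: OPEN (8+1=9). Cumulative: 77
Frame 7: OPEN (0+5=5). Cumulative: 82
Frame 8: OPEN (1+6=7). Cumulative: 89
Frame 9: OPEN (2+4=6). Cumulative: 95
Frame 10: OPEN. Sum of all frame-10 rolls (0+9) = 9. Cumulative: 104

Answer: 16 22 41 50 68 77 82 89 95 104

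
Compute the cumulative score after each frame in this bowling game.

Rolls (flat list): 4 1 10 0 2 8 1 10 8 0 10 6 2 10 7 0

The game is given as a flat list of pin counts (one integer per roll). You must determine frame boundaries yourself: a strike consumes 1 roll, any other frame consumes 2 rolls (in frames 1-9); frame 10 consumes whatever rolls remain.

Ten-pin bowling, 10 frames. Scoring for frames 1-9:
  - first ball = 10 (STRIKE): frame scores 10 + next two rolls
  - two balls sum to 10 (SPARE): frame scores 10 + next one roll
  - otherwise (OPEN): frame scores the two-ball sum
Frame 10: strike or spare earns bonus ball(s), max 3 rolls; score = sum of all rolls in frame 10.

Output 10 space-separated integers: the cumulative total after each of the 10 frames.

Answer: 5 17 19 28 46 54 72 80 97 104

Derivation:
Frame 1: OPEN (4+1=5). Cumulative: 5
Frame 2: STRIKE. 10 + next two rolls (0+2) = 12. Cumulative: 17
Frame 3: OPEN (0+2=2). Cumulative: 19
Frame 4: OPEN (8+1=9). Cumulative: 28
Frame 5: STRIKE. 10 + next two rolls (8+0) = 18. Cumulative: 46
Frame 6: OPEN (8+0=8). Cumulative: 54
Frame 7: STRIKE. 10 + next two rolls (6+2) = 18. Cumulative: 72
Frame 8: OPEN (6+2=8). Cumulative: 80
Frame 9: STRIKE. 10 + next two rolls (7+0) = 17. Cumulative: 97
Frame 10: OPEN. Sum of all frame-10 rolls (7+0) = 7. Cumulative: 104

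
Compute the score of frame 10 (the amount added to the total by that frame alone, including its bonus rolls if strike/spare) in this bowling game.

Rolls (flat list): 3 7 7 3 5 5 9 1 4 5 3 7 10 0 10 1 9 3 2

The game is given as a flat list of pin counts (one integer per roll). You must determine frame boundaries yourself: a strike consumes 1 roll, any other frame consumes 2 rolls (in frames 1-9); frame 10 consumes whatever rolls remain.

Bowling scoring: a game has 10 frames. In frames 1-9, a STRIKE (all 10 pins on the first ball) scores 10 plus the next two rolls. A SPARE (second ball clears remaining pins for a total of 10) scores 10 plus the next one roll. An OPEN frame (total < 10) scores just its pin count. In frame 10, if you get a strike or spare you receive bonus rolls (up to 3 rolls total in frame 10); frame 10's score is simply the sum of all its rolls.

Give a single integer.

Frame 1: SPARE (3+7=10). 10 + next roll (7) = 17. Cumulative: 17
Frame 2: SPARE (7+3=10). 10 + next roll (5) = 15. Cumulative: 32
Frame 3: SPARE (5+5=10). 10 + next roll (9) = 19. Cumulative: 51
Frame 4: SPARE (9+1=10). 10 + next roll (4) = 14. Cumulative: 65
Frame 5: OPEN (4+5=9). Cumulative: 74
Frame 6: SPARE (3+7=10). 10 + next roll (10) = 20. Cumulative: 94
Frame 7: STRIKE. 10 + next two rolls (0+10) = 20. Cumulative: 114
Frame 8: SPARE (0+10=10). 10 + next roll (1) = 11. Cumulative: 125
Frame 9: SPARE (1+9=10). 10 + next roll (3) = 13. Cumulative: 138
Frame 10: OPEN. Sum of all frame-10 rolls (3+2) = 5. Cumulative: 143

Answer: 5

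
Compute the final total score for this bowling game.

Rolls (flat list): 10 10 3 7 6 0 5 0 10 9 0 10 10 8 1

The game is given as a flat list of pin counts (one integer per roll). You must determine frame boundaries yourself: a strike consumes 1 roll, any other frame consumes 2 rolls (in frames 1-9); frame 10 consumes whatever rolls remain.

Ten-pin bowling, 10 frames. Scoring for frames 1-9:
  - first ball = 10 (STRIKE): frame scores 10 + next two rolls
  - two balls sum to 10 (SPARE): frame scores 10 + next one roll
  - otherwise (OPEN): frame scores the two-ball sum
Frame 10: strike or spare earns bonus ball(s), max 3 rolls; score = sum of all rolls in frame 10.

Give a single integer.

Frame 1: STRIKE. 10 + next two rolls (10+3) = 23. Cumulative: 23
Frame 2: STRIKE. 10 + next two rolls (3+7) = 20. Cumulative: 43
Frame 3: SPARE (3+7=10). 10 + next roll (6) = 16. Cumulative: 59
Frame 4: OPEN (6+0=6). Cumulative: 65
Frame 5: OPEN (5+0=5). Cumulative: 70
Frame 6: STRIKE. 10 + next two rolls (9+0) = 19. Cumulative: 89
Frame 7: OPEN (9+0=9). Cumulative: 98
Frame 8: STRIKE. 10 + next two rolls (10+8) = 28. Cumulative: 126
Frame 9: STRIKE. 10 + next two rolls (8+1) = 19. Cumulative: 145
Frame 10: OPEN. Sum of all frame-10 rolls (8+1) = 9. Cumulative: 154

Answer: 154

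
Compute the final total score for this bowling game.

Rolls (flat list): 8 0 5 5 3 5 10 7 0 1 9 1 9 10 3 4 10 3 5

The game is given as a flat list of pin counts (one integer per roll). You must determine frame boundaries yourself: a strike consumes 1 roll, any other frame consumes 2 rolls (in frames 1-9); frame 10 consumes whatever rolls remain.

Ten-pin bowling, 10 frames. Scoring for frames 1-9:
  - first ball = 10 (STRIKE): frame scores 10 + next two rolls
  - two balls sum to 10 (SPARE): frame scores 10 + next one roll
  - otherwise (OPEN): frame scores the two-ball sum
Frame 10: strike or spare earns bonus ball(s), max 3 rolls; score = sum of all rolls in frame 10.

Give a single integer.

Frame 1: OPEN (8+0=8). Cumulative: 8
Frame 2: SPARE (5+5=10). 10 + next roll (3) = 13. Cumulative: 21
Frame 3: OPEN (3+5=8). Cumulative: 29
Frame 4: STRIKE. 10 + next two rolls (7+0) = 17. Cumulative: 46
Frame 5: OPEN (7+0=7). Cumulative: 53
Frame 6: SPARE (1+9=10). 10 + next roll (1) = 11. Cumulative: 64
Frame 7: SPARE (1+9=10). 10 + next roll (10) = 20. Cumulative: 84
Frame 8: STRIKE. 10 + next two rolls (3+4) = 17. Cumulative: 101
Frame 9: OPEN (3+4=7). Cumulative: 108
Frame 10: STRIKE. Sum of all frame-10 rolls (10+3+5) = 18. Cumulative: 126

Answer: 126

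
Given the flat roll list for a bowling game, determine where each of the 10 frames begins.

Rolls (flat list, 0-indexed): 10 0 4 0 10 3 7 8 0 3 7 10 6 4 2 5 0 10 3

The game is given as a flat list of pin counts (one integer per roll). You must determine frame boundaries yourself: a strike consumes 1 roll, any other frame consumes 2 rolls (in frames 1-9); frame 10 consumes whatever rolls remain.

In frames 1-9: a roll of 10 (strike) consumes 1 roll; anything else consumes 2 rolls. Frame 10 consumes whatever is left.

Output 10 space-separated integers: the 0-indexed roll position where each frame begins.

Answer: 0 1 3 5 7 9 11 12 14 16

Derivation:
Frame 1 starts at roll index 0: roll=10 (strike), consumes 1 roll
Frame 2 starts at roll index 1: rolls=0,4 (sum=4), consumes 2 rolls
Frame 3 starts at roll index 3: rolls=0,10 (sum=10), consumes 2 rolls
Frame 4 starts at roll index 5: rolls=3,7 (sum=10), consumes 2 rolls
Frame 5 starts at roll index 7: rolls=8,0 (sum=8), consumes 2 rolls
Frame 6 starts at roll index 9: rolls=3,7 (sum=10), consumes 2 rolls
Frame 7 starts at roll index 11: roll=10 (strike), consumes 1 roll
Frame 8 starts at roll index 12: rolls=6,4 (sum=10), consumes 2 rolls
Frame 9 starts at roll index 14: rolls=2,5 (sum=7), consumes 2 rolls
Frame 10 starts at roll index 16: 3 remaining rolls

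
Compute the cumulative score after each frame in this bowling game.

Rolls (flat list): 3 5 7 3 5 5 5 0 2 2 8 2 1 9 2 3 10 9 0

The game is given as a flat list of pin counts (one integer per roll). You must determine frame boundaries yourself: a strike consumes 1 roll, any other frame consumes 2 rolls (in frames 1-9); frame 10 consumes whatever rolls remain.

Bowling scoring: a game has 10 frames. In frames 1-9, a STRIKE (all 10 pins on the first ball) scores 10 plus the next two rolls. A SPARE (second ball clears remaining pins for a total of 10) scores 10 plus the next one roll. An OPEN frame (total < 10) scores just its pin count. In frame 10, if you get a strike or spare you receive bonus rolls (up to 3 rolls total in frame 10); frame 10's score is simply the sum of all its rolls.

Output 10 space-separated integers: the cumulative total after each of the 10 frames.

Answer: 8 23 38 43 47 58 70 75 94 103

Derivation:
Frame 1: OPEN (3+5=8). Cumulative: 8
Frame 2: SPARE (7+3=10). 10 + next roll (5) = 15. Cumulative: 23
Frame 3: SPARE (5+5=10). 10 + next roll (5) = 15. Cumulative: 38
Frame 4: OPEN (5+0=5). Cumulative: 43
Frame 5: OPEN (2+2=4). Cumulative: 47
Frame 6: SPARE (8+2=10). 10 + next roll (1) = 11. Cumulative: 58
Frame 7: SPARE (1+9=10). 10 + next roll (2) = 12. Cumulative: 70
Frame 8: OPEN (2+3=5). Cumulative: 75
Frame 9: STRIKE. 10 + next two rolls (9+0) = 19. Cumulative: 94
Frame 10: OPEN. Sum of all frame-10 rolls (9+0) = 9. Cumulative: 103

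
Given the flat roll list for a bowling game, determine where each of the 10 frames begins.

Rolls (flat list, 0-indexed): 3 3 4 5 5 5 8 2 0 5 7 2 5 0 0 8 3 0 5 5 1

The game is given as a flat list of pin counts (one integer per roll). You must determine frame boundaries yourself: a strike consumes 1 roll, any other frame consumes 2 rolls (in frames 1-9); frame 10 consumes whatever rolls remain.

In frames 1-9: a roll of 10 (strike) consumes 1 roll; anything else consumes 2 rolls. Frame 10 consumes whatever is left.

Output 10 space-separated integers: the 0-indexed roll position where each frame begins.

Answer: 0 2 4 6 8 10 12 14 16 18

Derivation:
Frame 1 starts at roll index 0: rolls=3,3 (sum=6), consumes 2 rolls
Frame 2 starts at roll index 2: rolls=4,5 (sum=9), consumes 2 rolls
Frame 3 starts at roll index 4: rolls=5,5 (sum=10), consumes 2 rolls
Frame 4 starts at roll index 6: rolls=8,2 (sum=10), consumes 2 rolls
Frame 5 starts at roll index 8: rolls=0,5 (sum=5), consumes 2 rolls
Frame 6 starts at roll index 10: rolls=7,2 (sum=9), consumes 2 rolls
Frame 7 starts at roll index 12: rolls=5,0 (sum=5), consumes 2 rolls
Frame 8 starts at roll index 14: rolls=0,8 (sum=8), consumes 2 rolls
Frame 9 starts at roll index 16: rolls=3,0 (sum=3), consumes 2 rolls
Frame 10 starts at roll index 18: 3 remaining rolls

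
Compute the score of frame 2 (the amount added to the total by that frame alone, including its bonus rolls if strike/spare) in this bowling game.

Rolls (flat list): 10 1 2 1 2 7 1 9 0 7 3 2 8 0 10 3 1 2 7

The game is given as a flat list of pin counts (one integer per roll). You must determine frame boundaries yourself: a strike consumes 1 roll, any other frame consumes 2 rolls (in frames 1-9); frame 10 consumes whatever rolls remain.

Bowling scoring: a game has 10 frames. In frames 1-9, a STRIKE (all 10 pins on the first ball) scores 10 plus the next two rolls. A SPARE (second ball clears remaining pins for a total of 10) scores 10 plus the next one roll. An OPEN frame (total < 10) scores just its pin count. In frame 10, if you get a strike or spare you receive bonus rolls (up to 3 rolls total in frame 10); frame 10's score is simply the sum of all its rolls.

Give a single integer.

Frame 1: STRIKE. 10 + next two rolls (1+2) = 13. Cumulative: 13
Frame 2: OPEN (1+2=3). Cumulative: 16
Frame 3: OPEN (1+2=3). Cumulative: 19
Frame 4: OPEN (7+1=8). Cumulative: 27

Answer: 3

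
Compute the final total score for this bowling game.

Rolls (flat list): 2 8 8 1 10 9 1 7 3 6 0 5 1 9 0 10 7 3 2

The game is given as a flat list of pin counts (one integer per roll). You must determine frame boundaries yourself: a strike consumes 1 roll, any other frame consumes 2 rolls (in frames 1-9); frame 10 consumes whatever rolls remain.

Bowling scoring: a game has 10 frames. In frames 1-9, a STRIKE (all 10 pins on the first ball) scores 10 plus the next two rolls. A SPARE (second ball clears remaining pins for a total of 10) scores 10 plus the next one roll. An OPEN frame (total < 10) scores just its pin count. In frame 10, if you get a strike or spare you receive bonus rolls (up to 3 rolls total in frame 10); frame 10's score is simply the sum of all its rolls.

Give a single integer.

Answer: 133

Derivation:
Frame 1: SPARE (2+8=10). 10 + next roll (8) = 18. Cumulative: 18
Frame 2: OPEN (8+1=9). Cumulative: 27
Frame 3: STRIKE. 10 + next two rolls (9+1) = 20. Cumulative: 47
Frame 4: SPARE (9+1=10). 10 + next roll (7) = 17. Cumulative: 64
Frame 5: SPARE (7+3=10). 10 + next roll (6) = 16. Cumulative: 80
Frame 6: OPEN (6+0=6). Cumulative: 86
Frame 7: OPEN (5+1=6). Cumulative: 92
Frame 8: OPEN (9+0=9). Cumulative: 101
Frame 9: STRIKE. 10 + next two rolls (7+3) = 20. Cumulative: 121
Frame 10: SPARE. Sum of all frame-10 rolls (7+3+2) = 12. Cumulative: 133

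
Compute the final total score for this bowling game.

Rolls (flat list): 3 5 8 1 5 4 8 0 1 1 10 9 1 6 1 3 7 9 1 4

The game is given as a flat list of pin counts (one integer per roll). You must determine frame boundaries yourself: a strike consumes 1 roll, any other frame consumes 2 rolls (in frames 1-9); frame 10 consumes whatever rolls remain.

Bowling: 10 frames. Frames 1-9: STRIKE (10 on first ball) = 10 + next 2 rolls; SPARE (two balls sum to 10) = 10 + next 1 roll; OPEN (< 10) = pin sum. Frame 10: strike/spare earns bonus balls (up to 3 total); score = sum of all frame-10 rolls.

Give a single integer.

Frame 1: OPEN (3+5=8). Cumulative: 8
Frame 2: OPEN (8+1=9). Cumulative: 17
Frame 3: OPEN (5+4=9). Cumulative: 26
Frame 4: OPEN (8+0=8). Cumulative: 34
Frame 5: OPEN (1+1=2). Cumulative: 36
Frame 6: STRIKE. 10 + next two rolls (9+1) = 20. Cumulative: 56
Frame 7: SPARE (9+1=10). 10 + next roll (6) = 16. Cumulative: 72
Frame 8: OPEN (6+1=7). Cumulative: 79
Frame 9: SPARE (3+7=10). 10 + next roll (9) = 19. Cumulative: 98
Frame 10: SPARE. Sum of all frame-10 rolls (9+1+4) = 14. Cumulative: 112

Answer: 112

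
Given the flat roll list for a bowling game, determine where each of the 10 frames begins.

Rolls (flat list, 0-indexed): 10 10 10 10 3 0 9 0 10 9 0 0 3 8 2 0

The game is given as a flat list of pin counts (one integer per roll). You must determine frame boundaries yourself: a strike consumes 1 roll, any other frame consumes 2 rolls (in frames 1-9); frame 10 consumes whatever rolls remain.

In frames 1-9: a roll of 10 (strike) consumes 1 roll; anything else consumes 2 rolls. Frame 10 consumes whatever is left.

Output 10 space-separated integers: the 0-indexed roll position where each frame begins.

Answer: 0 1 2 3 4 6 8 9 11 13

Derivation:
Frame 1 starts at roll index 0: roll=10 (strike), consumes 1 roll
Frame 2 starts at roll index 1: roll=10 (strike), consumes 1 roll
Frame 3 starts at roll index 2: roll=10 (strike), consumes 1 roll
Frame 4 starts at roll index 3: roll=10 (strike), consumes 1 roll
Frame 5 starts at roll index 4: rolls=3,0 (sum=3), consumes 2 rolls
Frame 6 starts at roll index 6: rolls=9,0 (sum=9), consumes 2 rolls
Frame 7 starts at roll index 8: roll=10 (strike), consumes 1 roll
Frame 8 starts at roll index 9: rolls=9,0 (sum=9), consumes 2 rolls
Frame 9 starts at roll index 11: rolls=0,3 (sum=3), consumes 2 rolls
Frame 10 starts at roll index 13: 3 remaining rolls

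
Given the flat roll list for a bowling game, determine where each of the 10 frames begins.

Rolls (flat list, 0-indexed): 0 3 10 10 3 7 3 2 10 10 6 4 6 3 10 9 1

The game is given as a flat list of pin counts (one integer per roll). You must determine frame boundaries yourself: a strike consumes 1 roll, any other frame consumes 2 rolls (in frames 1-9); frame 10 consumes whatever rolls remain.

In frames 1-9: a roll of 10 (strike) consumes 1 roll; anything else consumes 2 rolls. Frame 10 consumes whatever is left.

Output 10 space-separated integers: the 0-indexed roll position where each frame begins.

Answer: 0 2 3 4 6 8 9 10 12 14

Derivation:
Frame 1 starts at roll index 0: rolls=0,3 (sum=3), consumes 2 rolls
Frame 2 starts at roll index 2: roll=10 (strike), consumes 1 roll
Frame 3 starts at roll index 3: roll=10 (strike), consumes 1 roll
Frame 4 starts at roll index 4: rolls=3,7 (sum=10), consumes 2 rolls
Frame 5 starts at roll index 6: rolls=3,2 (sum=5), consumes 2 rolls
Frame 6 starts at roll index 8: roll=10 (strike), consumes 1 roll
Frame 7 starts at roll index 9: roll=10 (strike), consumes 1 roll
Frame 8 starts at roll index 10: rolls=6,4 (sum=10), consumes 2 rolls
Frame 9 starts at roll index 12: rolls=6,3 (sum=9), consumes 2 rolls
Frame 10 starts at roll index 14: 3 remaining rolls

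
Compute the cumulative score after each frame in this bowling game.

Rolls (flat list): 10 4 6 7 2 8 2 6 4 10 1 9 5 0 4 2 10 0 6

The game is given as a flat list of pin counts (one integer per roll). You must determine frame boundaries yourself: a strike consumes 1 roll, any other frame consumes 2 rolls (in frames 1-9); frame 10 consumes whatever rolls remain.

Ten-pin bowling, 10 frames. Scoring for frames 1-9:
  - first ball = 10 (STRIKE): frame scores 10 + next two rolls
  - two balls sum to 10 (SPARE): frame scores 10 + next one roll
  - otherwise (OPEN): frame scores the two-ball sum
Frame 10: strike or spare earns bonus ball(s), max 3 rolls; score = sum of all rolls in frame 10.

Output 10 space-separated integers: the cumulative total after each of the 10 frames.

Answer: 20 37 46 62 82 102 117 122 128 144

Derivation:
Frame 1: STRIKE. 10 + next two rolls (4+6) = 20. Cumulative: 20
Frame 2: SPARE (4+6=10). 10 + next roll (7) = 17. Cumulative: 37
Frame 3: OPEN (7+2=9). Cumulative: 46
Frame 4: SPARE (8+2=10). 10 + next roll (6) = 16. Cumulative: 62
Frame 5: SPARE (6+4=10). 10 + next roll (10) = 20. Cumulative: 82
Frame 6: STRIKE. 10 + next two rolls (1+9) = 20. Cumulative: 102
Frame 7: SPARE (1+9=10). 10 + next roll (5) = 15. Cumulative: 117
Frame 8: OPEN (5+0=5). Cumulative: 122
Frame 9: OPEN (4+2=6). Cumulative: 128
Frame 10: STRIKE. Sum of all frame-10 rolls (10+0+6) = 16. Cumulative: 144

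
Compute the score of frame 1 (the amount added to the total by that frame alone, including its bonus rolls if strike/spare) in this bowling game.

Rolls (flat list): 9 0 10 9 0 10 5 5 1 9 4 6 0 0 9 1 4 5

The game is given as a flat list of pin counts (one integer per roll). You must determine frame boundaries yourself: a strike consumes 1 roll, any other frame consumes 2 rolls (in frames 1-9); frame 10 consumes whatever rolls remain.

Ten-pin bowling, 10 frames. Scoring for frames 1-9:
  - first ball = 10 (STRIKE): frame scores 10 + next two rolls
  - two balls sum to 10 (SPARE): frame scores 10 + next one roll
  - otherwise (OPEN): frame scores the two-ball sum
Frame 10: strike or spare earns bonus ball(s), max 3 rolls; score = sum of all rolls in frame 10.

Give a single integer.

Frame 1: OPEN (9+0=9). Cumulative: 9
Frame 2: STRIKE. 10 + next two rolls (9+0) = 19. Cumulative: 28
Frame 3: OPEN (9+0=9). Cumulative: 37

Answer: 9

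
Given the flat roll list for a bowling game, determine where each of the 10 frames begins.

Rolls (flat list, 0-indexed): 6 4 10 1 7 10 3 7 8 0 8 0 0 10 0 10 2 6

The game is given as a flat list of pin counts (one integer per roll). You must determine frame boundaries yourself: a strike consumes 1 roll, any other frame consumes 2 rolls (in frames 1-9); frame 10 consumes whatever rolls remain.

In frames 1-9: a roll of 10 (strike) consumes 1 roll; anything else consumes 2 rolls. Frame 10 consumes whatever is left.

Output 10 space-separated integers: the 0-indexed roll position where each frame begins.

Frame 1 starts at roll index 0: rolls=6,4 (sum=10), consumes 2 rolls
Frame 2 starts at roll index 2: roll=10 (strike), consumes 1 roll
Frame 3 starts at roll index 3: rolls=1,7 (sum=8), consumes 2 rolls
Frame 4 starts at roll index 5: roll=10 (strike), consumes 1 roll
Frame 5 starts at roll index 6: rolls=3,7 (sum=10), consumes 2 rolls
Frame 6 starts at roll index 8: rolls=8,0 (sum=8), consumes 2 rolls
Frame 7 starts at roll index 10: rolls=8,0 (sum=8), consumes 2 rolls
Frame 8 starts at roll index 12: rolls=0,10 (sum=10), consumes 2 rolls
Frame 9 starts at roll index 14: rolls=0,10 (sum=10), consumes 2 rolls
Frame 10 starts at roll index 16: 2 remaining rolls

Answer: 0 2 3 5 6 8 10 12 14 16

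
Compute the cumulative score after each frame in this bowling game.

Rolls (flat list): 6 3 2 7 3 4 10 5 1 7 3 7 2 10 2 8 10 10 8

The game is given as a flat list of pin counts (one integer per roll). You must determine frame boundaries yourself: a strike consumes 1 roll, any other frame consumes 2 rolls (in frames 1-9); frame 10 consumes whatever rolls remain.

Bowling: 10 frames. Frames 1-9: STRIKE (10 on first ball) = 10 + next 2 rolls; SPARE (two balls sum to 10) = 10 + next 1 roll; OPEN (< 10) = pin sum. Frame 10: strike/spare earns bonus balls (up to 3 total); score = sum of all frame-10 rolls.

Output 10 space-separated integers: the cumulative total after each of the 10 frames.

Answer: 9 18 25 41 47 64 73 93 113 141

Derivation:
Frame 1: OPEN (6+3=9). Cumulative: 9
Frame 2: OPEN (2+7=9). Cumulative: 18
Frame 3: OPEN (3+4=7). Cumulative: 25
Frame 4: STRIKE. 10 + next two rolls (5+1) = 16. Cumulative: 41
Frame 5: OPEN (5+1=6). Cumulative: 47
Frame 6: SPARE (7+3=10). 10 + next roll (7) = 17. Cumulative: 64
Frame 7: OPEN (7+2=9). Cumulative: 73
Frame 8: STRIKE. 10 + next two rolls (2+8) = 20. Cumulative: 93
Frame 9: SPARE (2+8=10). 10 + next roll (10) = 20. Cumulative: 113
Frame 10: STRIKE. Sum of all frame-10 rolls (10+10+8) = 28. Cumulative: 141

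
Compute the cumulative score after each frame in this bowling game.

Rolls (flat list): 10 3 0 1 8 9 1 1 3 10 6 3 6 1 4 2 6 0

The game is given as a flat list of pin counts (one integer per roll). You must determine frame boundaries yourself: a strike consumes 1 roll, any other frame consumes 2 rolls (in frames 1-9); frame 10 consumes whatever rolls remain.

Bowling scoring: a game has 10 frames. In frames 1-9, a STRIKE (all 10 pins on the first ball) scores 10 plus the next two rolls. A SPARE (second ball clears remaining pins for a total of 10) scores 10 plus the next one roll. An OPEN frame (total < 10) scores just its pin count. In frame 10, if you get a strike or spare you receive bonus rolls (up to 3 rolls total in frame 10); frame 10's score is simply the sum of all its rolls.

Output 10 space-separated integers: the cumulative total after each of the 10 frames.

Answer: 13 16 25 36 40 59 68 75 81 87

Derivation:
Frame 1: STRIKE. 10 + next two rolls (3+0) = 13. Cumulative: 13
Frame 2: OPEN (3+0=3). Cumulative: 16
Frame 3: OPEN (1+8=9). Cumulative: 25
Frame 4: SPARE (9+1=10). 10 + next roll (1) = 11. Cumulative: 36
Frame 5: OPEN (1+3=4). Cumulative: 40
Frame 6: STRIKE. 10 + next two rolls (6+3) = 19. Cumulative: 59
Frame 7: OPEN (6+3=9). Cumulative: 68
Frame 8: OPEN (6+1=7). Cumulative: 75
Frame 9: OPEN (4+2=6). Cumulative: 81
Frame 10: OPEN. Sum of all frame-10 rolls (6+0) = 6. Cumulative: 87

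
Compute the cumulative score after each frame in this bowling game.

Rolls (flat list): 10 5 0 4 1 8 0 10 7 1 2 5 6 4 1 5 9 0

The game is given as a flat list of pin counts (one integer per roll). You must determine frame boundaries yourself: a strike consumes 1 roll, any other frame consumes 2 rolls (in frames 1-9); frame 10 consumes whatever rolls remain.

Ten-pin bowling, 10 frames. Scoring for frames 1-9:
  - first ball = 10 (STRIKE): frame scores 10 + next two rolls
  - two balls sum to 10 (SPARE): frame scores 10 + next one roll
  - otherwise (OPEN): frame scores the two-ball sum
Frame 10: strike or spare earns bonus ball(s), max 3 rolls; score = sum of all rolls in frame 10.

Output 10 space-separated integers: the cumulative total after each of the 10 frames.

Frame 1: STRIKE. 10 + next two rolls (5+0) = 15. Cumulative: 15
Frame 2: OPEN (5+0=5). Cumulative: 20
Frame 3: OPEN (4+1=5). Cumulative: 25
Frame 4: OPEN (8+0=8). Cumulative: 33
Frame 5: STRIKE. 10 + next two rolls (7+1) = 18. Cumulative: 51
Frame 6: OPEN (7+1=8). Cumulative: 59
Frame 7: OPEN (2+5=7). Cumulative: 66
Frame 8: SPARE (6+4=10). 10 + next roll (1) = 11. Cumulative: 77
Frame 9: OPEN (1+5=6). Cumulative: 83
Frame 10: OPEN. Sum of all frame-10 rolls (9+0) = 9. Cumulative: 92

Answer: 15 20 25 33 51 59 66 77 83 92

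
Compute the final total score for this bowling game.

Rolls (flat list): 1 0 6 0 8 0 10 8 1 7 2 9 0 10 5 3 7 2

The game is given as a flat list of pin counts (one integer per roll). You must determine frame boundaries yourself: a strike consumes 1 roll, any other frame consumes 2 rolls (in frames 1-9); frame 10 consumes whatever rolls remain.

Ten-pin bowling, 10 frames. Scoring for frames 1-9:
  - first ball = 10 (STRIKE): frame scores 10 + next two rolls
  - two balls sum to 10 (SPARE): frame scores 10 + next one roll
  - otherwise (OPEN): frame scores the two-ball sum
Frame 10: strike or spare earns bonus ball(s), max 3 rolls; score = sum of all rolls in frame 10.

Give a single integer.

Answer: 96

Derivation:
Frame 1: OPEN (1+0=1). Cumulative: 1
Frame 2: OPEN (6+0=6). Cumulative: 7
Frame 3: OPEN (8+0=8). Cumulative: 15
Frame 4: STRIKE. 10 + next two rolls (8+1) = 19. Cumulative: 34
Frame 5: OPEN (8+1=9). Cumulative: 43
Frame 6: OPEN (7+2=9). Cumulative: 52
Frame 7: OPEN (9+0=9). Cumulative: 61
Frame 8: STRIKE. 10 + next two rolls (5+3) = 18. Cumulative: 79
Frame 9: OPEN (5+3=8). Cumulative: 87
Frame 10: OPEN. Sum of all frame-10 rolls (7+2) = 9. Cumulative: 96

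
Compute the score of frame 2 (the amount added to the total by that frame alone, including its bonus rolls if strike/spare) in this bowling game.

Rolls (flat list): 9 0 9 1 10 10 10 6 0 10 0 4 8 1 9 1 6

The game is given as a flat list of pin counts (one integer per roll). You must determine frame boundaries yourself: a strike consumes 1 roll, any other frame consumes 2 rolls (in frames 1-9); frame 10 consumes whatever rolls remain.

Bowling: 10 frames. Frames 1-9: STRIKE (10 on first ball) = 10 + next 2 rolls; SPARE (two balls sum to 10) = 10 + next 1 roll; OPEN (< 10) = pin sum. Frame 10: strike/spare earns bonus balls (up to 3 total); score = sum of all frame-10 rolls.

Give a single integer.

Frame 1: OPEN (9+0=9). Cumulative: 9
Frame 2: SPARE (9+1=10). 10 + next roll (10) = 20. Cumulative: 29
Frame 3: STRIKE. 10 + next two rolls (10+10) = 30. Cumulative: 59
Frame 4: STRIKE. 10 + next two rolls (10+6) = 26. Cumulative: 85

Answer: 20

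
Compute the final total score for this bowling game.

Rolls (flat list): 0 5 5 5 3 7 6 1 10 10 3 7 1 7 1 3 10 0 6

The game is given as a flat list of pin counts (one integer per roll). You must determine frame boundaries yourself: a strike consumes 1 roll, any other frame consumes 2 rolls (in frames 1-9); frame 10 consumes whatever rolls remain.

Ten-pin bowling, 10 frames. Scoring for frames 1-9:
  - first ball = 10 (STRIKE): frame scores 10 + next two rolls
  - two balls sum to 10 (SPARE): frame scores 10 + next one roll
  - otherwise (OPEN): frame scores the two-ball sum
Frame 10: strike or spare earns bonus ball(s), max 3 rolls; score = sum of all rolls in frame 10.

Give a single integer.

Answer: 123

Derivation:
Frame 1: OPEN (0+5=5). Cumulative: 5
Frame 2: SPARE (5+5=10). 10 + next roll (3) = 13. Cumulative: 18
Frame 3: SPARE (3+7=10). 10 + next roll (6) = 16. Cumulative: 34
Frame 4: OPEN (6+1=7). Cumulative: 41
Frame 5: STRIKE. 10 + next two rolls (10+3) = 23. Cumulative: 64
Frame 6: STRIKE. 10 + next two rolls (3+7) = 20. Cumulative: 84
Frame 7: SPARE (3+7=10). 10 + next roll (1) = 11. Cumulative: 95
Frame 8: OPEN (1+7=8). Cumulative: 103
Frame 9: OPEN (1+3=4). Cumulative: 107
Frame 10: STRIKE. Sum of all frame-10 rolls (10+0+6) = 16. Cumulative: 123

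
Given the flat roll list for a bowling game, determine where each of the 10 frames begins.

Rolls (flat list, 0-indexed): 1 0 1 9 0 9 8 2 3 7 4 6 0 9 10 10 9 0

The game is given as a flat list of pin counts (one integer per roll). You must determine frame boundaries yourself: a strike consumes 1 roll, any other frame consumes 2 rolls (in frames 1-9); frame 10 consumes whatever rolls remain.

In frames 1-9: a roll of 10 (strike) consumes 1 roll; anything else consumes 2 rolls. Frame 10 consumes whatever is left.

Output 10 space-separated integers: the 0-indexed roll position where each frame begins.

Answer: 0 2 4 6 8 10 12 14 15 16

Derivation:
Frame 1 starts at roll index 0: rolls=1,0 (sum=1), consumes 2 rolls
Frame 2 starts at roll index 2: rolls=1,9 (sum=10), consumes 2 rolls
Frame 3 starts at roll index 4: rolls=0,9 (sum=9), consumes 2 rolls
Frame 4 starts at roll index 6: rolls=8,2 (sum=10), consumes 2 rolls
Frame 5 starts at roll index 8: rolls=3,7 (sum=10), consumes 2 rolls
Frame 6 starts at roll index 10: rolls=4,6 (sum=10), consumes 2 rolls
Frame 7 starts at roll index 12: rolls=0,9 (sum=9), consumes 2 rolls
Frame 8 starts at roll index 14: roll=10 (strike), consumes 1 roll
Frame 9 starts at roll index 15: roll=10 (strike), consumes 1 roll
Frame 10 starts at roll index 16: 2 remaining rolls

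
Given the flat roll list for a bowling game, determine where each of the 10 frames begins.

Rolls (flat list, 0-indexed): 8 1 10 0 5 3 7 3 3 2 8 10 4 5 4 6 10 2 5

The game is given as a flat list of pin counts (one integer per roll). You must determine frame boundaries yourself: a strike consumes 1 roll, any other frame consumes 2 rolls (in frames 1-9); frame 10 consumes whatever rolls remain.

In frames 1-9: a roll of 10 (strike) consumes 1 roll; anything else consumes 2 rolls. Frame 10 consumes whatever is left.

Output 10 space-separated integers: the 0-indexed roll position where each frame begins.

Answer: 0 2 3 5 7 9 11 12 14 16

Derivation:
Frame 1 starts at roll index 0: rolls=8,1 (sum=9), consumes 2 rolls
Frame 2 starts at roll index 2: roll=10 (strike), consumes 1 roll
Frame 3 starts at roll index 3: rolls=0,5 (sum=5), consumes 2 rolls
Frame 4 starts at roll index 5: rolls=3,7 (sum=10), consumes 2 rolls
Frame 5 starts at roll index 7: rolls=3,3 (sum=6), consumes 2 rolls
Frame 6 starts at roll index 9: rolls=2,8 (sum=10), consumes 2 rolls
Frame 7 starts at roll index 11: roll=10 (strike), consumes 1 roll
Frame 8 starts at roll index 12: rolls=4,5 (sum=9), consumes 2 rolls
Frame 9 starts at roll index 14: rolls=4,6 (sum=10), consumes 2 rolls
Frame 10 starts at roll index 16: 3 remaining rolls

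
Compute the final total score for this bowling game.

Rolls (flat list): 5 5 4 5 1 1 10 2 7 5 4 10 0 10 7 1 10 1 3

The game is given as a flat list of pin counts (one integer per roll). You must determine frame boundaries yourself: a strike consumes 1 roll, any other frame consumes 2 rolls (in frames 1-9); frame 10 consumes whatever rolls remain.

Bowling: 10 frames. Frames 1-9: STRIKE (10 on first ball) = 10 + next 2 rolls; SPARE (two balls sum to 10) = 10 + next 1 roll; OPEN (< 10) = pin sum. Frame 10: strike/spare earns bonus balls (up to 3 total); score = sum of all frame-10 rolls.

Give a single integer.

Frame 1: SPARE (5+5=10). 10 + next roll (4) = 14. Cumulative: 14
Frame 2: OPEN (4+5=9). Cumulative: 23
Frame 3: OPEN (1+1=2). Cumulative: 25
Frame 4: STRIKE. 10 + next two rolls (2+7) = 19. Cumulative: 44
Frame 5: OPEN (2+7=9). Cumulative: 53
Frame 6: OPEN (5+4=9). Cumulative: 62
Frame 7: STRIKE. 10 + next two rolls (0+10) = 20. Cumulative: 82
Frame 8: SPARE (0+10=10). 10 + next roll (7) = 17. Cumulative: 99
Frame 9: OPEN (7+1=8). Cumulative: 107
Frame 10: STRIKE. Sum of all frame-10 rolls (10+1+3) = 14. Cumulative: 121

Answer: 121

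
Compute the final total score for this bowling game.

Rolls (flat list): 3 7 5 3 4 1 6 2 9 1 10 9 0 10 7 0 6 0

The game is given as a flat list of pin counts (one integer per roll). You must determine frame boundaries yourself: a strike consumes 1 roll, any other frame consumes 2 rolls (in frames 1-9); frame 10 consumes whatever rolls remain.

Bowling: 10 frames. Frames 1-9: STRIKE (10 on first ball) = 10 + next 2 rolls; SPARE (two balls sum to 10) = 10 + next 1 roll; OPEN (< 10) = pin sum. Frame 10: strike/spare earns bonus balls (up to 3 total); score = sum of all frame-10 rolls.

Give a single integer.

Frame 1: SPARE (3+7=10). 10 + next roll (5) = 15. Cumulative: 15
Frame 2: OPEN (5+3=8). Cumulative: 23
Frame 3: OPEN (4+1=5). Cumulative: 28
Frame 4: OPEN (6+2=8). Cumulative: 36
Frame 5: SPARE (9+1=10). 10 + next roll (10) = 20. Cumulative: 56
Frame 6: STRIKE. 10 + next two rolls (9+0) = 19. Cumulative: 75
Frame 7: OPEN (9+0=9). Cumulative: 84
Frame 8: STRIKE. 10 + next two rolls (7+0) = 17. Cumulative: 101
Frame 9: OPEN (7+0=7). Cumulative: 108
Frame 10: OPEN. Sum of all frame-10 rolls (6+0) = 6. Cumulative: 114

Answer: 114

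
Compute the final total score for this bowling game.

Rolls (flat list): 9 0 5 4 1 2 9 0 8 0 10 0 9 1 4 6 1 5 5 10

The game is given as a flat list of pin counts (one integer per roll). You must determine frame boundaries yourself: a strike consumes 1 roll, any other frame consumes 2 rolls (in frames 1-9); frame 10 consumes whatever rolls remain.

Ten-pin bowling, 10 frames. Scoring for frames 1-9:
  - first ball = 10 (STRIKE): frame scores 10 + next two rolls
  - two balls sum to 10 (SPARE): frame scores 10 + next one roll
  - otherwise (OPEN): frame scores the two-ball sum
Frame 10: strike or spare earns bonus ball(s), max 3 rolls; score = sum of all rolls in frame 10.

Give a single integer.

Answer: 98

Derivation:
Frame 1: OPEN (9+0=9). Cumulative: 9
Frame 2: OPEN (5+4=9). Cumulative: 18
Frame 3: OPEN (1+2=3). Cumulative: 21
Frame 4: OPEN (9+0=9). Cumulative: 30
Frame 5: OPEN (8+0=8). Cumulative: 38
Frame 6: STRIKE. 10 + next two rolls (0+9) = 19. Cumulative: 57
Frame 7: OPEN (0+9=9). Cumulative: 66
Frame 8: OPEN (1+4=5). Cumulative: 71
Frame 9: OPEN (6+1=7). Cumulative: 78
Frame 10: SPARE. Sum of all frame-10 rolls (5+5+10) = 20. Cumulative: 98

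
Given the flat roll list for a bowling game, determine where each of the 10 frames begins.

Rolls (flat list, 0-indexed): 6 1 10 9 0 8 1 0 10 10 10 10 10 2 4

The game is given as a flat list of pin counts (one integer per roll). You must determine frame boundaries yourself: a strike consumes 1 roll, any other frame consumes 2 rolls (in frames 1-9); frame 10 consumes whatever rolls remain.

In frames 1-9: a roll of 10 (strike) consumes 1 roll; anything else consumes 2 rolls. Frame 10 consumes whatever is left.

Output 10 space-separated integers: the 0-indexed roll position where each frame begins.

Answer: 0 2 3 5 7 9 10 11 12 13

Derivation:
Frame 1 starts at roll index 0: rolls=6,1 (sum=7), consumes 2 rolls
Frame 2 starts at roll index 2: roll=10 (strike), consumes 1 roll
Frame 3 starts at roll index 3: rolls=9,0 (sum=9), consumes 2 rolls
Frame 4 starts at roll index 5: rolls=8,1 (sum=9), consumes 2 rolls
Frame 5 starts at roll index 7: rolls=0,10 (sum=10), consumes 2 rolls
Frame 6 starts at roll index 9: roll=10 (strike), consumes 1 roll
Frame 7 starts at roll index 10: roll=10 (strike), consumes 1 roll
Frame 8 starts at roll index 11: roll=10 (strike), consumes 1 roll
Frame 9 starts at roll index 12: roll=10 (strike), consumes 1 roll
Frame 10 starts at roll index 13: 2 remaining rolls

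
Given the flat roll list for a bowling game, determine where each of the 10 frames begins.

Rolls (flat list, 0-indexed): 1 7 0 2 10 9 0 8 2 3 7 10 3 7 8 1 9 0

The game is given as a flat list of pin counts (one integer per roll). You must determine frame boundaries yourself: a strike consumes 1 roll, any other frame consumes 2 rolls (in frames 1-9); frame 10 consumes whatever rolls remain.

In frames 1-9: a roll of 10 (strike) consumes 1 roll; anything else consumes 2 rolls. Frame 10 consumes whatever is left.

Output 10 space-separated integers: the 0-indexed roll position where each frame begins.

Frame 1 starts at roll index 0: rolls=1,7 (sum=8), consumes 2 rolls
Frame 2 starts at roll index 2: rolls=0,2 (sum=2), consumes 2 rolls
Frame 3 starts at roll index 4: roll=10 (strike), consumes 1 roll
Frame 4 starts at roll index 5: rolls=9,0 (sum=9), consumes 2 rolls
Frame 5 starts at roll index 7: rolls=8,2 (sum=10), consumes 2 rolls
Frame 6 starts at roll index 9: rolls=3,7 (sum=10), consumes 2 rolls
Frame 7 starts at roll index 11: roll=10 (strike), consumes 1 roll
Frame 8 starts at roll index 12: rolls=3,7 (sum=10), consumes 2 rolls
Frame 9 starts at roll index 14: rolls=8,1 (sum=9), consumes 2 rolls
Frame 10 starts at roll index 16: 2 remaining rolls

Answer: 0 2 4 5 7 9 11 12 14 16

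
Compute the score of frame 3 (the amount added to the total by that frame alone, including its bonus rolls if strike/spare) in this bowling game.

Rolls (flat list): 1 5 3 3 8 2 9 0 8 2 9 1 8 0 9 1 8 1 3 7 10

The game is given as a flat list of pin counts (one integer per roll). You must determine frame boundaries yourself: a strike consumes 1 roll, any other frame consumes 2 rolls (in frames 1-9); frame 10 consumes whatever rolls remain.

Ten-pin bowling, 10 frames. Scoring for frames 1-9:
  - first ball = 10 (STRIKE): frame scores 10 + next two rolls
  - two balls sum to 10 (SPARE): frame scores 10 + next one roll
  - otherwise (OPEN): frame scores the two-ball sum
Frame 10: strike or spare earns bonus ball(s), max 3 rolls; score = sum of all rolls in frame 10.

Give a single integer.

Answer: 19

Derivation:
Frame 1: OPEN (1+5=6). Cumulative: 6
Frame 2: OPEN (3+3=6). Cumulative: 12
Frame 3: SPARE (8+2=10). 10 + next roll (9) = 19. Cumulative: 31
Frame 4: OPEN (9+0=9). Cumulative: 40
Frame 5: SPARE (8+2=10). 10 + next roll (9) = 19. Cumulative: 59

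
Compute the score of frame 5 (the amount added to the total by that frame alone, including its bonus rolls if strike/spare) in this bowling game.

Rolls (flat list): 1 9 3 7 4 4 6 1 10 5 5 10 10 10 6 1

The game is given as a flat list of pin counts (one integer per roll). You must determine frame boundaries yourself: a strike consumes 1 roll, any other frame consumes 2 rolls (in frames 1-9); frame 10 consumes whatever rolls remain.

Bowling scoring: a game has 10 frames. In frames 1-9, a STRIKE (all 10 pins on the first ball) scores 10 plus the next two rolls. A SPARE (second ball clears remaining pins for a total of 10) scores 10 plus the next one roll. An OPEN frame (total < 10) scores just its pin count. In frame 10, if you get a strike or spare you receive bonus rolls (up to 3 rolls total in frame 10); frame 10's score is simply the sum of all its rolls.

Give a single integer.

Answer: 20

Derivation:
Frame 1: SPARE (1+9=10). 10 + next roll (3) = 13. Cumulative: 13
Frame 2: SPARE (3+7=10). 10 + next roll (4) = 14. Cumulative: 27
Frame 3: OPEN (4+4=8). Cumulative: 35
Frame 4: OPEN (6+1=7). Cumulative: 42
Frame 5: STRIKE. 10 + next two rolls (5+5) = 20. Cumulative: 62
Frame 6: SPARE (5+5=10). 10 + next roll (10) = 20. Cumulative: 82
Frame 7: STRIKE. 10 + next two rolls (10+10) = 30. Cumulative: 112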